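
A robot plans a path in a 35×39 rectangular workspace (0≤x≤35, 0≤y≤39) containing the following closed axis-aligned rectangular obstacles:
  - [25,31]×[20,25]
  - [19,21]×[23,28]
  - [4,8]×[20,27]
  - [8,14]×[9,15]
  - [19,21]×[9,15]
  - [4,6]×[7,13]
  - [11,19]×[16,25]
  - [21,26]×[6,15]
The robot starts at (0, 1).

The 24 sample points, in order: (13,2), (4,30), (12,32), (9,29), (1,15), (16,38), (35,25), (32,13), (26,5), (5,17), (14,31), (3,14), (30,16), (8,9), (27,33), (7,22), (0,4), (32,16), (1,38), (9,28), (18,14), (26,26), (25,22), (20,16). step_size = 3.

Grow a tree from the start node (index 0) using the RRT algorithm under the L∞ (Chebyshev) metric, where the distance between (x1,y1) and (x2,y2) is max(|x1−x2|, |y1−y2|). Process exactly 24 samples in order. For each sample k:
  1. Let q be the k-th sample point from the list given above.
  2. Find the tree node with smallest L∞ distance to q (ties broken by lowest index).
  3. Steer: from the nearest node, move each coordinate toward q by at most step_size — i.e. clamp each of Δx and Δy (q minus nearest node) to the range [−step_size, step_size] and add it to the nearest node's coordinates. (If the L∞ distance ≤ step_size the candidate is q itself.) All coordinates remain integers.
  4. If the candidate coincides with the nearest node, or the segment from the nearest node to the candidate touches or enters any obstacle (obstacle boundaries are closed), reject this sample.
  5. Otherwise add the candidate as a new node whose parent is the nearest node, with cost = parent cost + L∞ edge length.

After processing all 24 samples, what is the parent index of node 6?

1. q=(13,2) nearest=0 d=13 new=(3,2) → add node 1 parent=0 cost=3
2. q=(4,30) nearest=1 d=28 new=(4,5) → add node 2 parent=1 cost=6
3. q=(12,32) nearest=2 d=27 new=(7,8) → blocked by [4,6]×[7,13], reject
4. q=(9,29) nearest=2 d=24 new=(7,8) → blocked by [4,6]×[7,13], reject
5. q=(1,15) nearest=2 d=10 new=(1,8) → add node 3 parent=2 cost=9
6. q=(16,38) nearest=3 d=30 new=(4,11) → blocked by [4,6]×[7,13], reject
7. q=(35,25) nearest=2 d=31 new=(7,8) → blocked by [4,6]×[7,13], reject
8. q=(32,13) nearest=2 d=28 new=(7,8) → blocked by [4,6]×[7,13], reject
9. q=(26,5) nearest=2 d=22 new=(7,5) → add node 4 parent=2 cost=9
10. q=(5,17) nearest=3 d=9 new=(4,11) → blocked by [4,6]×[7,13], reject
11. q=(14,31) nearest=3 d=23 new=(4,11) → blocked by [4,6]×[7,13], reject
12. q=(3,14) nearest=3 d=6 new=(3,11) → add node 5 parent=3 cost=12
13. q=(30,16) nearest=4 d=23 new=(10,8) → add node 6 parent=4 cost=12
14. q=(8,9) nearest=6 d=2 new=(8,9) → blocked by [8,14]×[9,15], reject
15. q=(27,33) nearest=5 d=24 new=(6,14) → blocked by [4,6]×[7,13], reject
16. q=(7,22) nearest=5 d=11 new=(6,14) → blocked by [4,6]×[7,13], reject
17. q=(0,4) nearest=0 d=3 new=(0,4) → add node 7 parent=0 cost=3
18. q=(32,16) nearest=6 d=22 new=(13,11) → blocked by [8,14]×[9,15], reject
19. q=(1,38) nearest=5 d=27 new=(1,14) → add node 8 parent=5 cost=15
20. q=(9,28) nearest=8 d=14 new=(4,17) → add node 9 parent=8 cost=18
21. q=(18,14) nearest=6 d=8 new=(13,11) → blocked by [8,14]×[9,15], reject
22. q=(26,26) nearest=6 d=18 new=(13,11) → blocked by [8,14]×[9,15], reject
23. q=(25,22) nearest=6 d=15 new=(13,11) → blocked by [8,14]×[9,15], reject
24. q=(20,16) nearest=6 d=10 new=(13,11) → blocked by [8,14]×[9,15], reject

Parent of node 6: 4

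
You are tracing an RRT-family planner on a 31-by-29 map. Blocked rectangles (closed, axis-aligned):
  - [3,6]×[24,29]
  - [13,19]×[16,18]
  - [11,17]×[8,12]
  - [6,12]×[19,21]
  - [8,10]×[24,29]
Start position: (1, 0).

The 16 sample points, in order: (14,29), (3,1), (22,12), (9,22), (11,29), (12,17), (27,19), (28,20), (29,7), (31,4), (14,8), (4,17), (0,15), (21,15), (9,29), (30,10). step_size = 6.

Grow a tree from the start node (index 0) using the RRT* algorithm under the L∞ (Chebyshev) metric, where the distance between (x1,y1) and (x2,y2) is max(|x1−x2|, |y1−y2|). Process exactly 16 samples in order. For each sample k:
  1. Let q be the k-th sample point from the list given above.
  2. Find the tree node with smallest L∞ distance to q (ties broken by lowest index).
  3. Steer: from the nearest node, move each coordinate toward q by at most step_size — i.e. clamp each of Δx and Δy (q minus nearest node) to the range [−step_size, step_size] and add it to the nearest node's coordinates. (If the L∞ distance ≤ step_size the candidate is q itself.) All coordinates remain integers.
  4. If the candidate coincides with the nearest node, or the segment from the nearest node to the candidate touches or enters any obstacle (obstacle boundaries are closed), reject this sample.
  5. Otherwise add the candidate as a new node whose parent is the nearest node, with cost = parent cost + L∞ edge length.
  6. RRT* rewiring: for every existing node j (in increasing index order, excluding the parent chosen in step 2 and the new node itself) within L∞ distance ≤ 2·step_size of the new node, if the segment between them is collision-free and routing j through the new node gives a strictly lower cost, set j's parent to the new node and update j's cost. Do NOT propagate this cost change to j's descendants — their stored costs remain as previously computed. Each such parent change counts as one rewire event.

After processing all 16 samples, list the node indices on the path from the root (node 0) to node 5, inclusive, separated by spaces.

1. q=(14,29) nearest=0 d=29 new=(7,6) → add node 1 parent=0 cost=6
2. q=(3,1) nearest=0 d=2 new=(3,1) → add node 2 parent=0 cost=2
3. q=(22,12) nearest=1 d=15 new=(13,12) → blocked by [11,17]×[8,12], reject
4. q=(9,22) nearest=1 d=16 new=(9,12) → add node 3 parent=1 cost=12
5. q=(11,29) nearest=3 d=17 new=(11,18) → add node 4 parent=3 cost=18
6. q=(12,17) nearest=4 d=1 new=(12,17) → add node 5 parent=4 cost=19
7. q=(27,19) nearest=5 d=15 new=(18,19) → blocked by [13,19]×[16,18], reject
8. q=(28,20) nearest=5 d=16 new=(18,20) → blocked by [13,19]×[16,18], reject
9. q=(29,7) nearest=5 d=17 new=(18,11) → blocked by [13,19]×[16,18], reject
10. q=(31,4) nearest=5 d=19 new=(18,11) → blocked by [13,19]×[16,18], reject
11. q=(14,8) nearest=3 d=5 new=(14,8) → blocked by [11,17]×[8,12], reject
12. q=(4,17) nearest=3 d=5 new=(4,17) → add node 6 parent=3 cost=17
13. q=(0,15) nearest=6 d=4 new=(0,15) → add node 7 parent=6 cost=21
14. q=(21,15) nearest=5 d=9 new=(18,15) → blocked by [13,19]×[16,18], reject
15. q=(9,29) nearest=4 d=11 new=(9,24) → blocked by [6,12]×[19,21], reject
16. q=(30,10) nearest=5 d=18 new=(18,11) → blocked by [13,19]×[16,18], reject

Path: 0 1 3 4 5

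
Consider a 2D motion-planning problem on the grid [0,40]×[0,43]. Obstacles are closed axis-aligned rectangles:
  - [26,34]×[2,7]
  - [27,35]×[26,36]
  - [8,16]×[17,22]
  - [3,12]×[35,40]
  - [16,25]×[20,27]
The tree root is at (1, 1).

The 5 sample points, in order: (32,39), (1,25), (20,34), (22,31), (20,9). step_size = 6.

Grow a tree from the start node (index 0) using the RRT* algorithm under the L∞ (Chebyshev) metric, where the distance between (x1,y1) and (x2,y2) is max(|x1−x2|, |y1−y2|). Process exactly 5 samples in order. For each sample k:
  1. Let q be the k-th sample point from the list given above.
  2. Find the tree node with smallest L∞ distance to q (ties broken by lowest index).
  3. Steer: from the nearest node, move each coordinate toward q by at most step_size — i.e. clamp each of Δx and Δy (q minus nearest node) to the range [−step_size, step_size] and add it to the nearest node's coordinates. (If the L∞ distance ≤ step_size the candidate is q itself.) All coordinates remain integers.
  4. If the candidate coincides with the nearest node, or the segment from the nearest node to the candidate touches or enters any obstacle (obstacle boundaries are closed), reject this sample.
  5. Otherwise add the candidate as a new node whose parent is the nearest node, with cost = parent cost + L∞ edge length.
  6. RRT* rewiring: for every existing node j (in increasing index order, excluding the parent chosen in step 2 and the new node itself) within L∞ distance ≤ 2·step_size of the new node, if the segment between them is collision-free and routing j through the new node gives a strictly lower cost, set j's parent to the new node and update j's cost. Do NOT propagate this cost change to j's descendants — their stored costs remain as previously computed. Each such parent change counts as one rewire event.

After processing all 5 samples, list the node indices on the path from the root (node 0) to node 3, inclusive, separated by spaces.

1. q=(32,39) nearest=0 d=38 new=(7,7) → add node 1 parent=0 cost=6
2. q=(1,25) nearest=1 d=18 new=(1,13) → add node 2 parent=1 cost=12
3. q=(20,34) nearest=2 d=21 new=(7,19) → add node 3 parent=2 cost=18
4. q=(22,31) nearest=3 d=15 new=(13,25) → blocked by [8,16]×[17,22], reject
5. q=(20,9) nearest=1 d=13 new=(13,9) → add node 4 parent=1 cost=12

Path: 0 1 2 3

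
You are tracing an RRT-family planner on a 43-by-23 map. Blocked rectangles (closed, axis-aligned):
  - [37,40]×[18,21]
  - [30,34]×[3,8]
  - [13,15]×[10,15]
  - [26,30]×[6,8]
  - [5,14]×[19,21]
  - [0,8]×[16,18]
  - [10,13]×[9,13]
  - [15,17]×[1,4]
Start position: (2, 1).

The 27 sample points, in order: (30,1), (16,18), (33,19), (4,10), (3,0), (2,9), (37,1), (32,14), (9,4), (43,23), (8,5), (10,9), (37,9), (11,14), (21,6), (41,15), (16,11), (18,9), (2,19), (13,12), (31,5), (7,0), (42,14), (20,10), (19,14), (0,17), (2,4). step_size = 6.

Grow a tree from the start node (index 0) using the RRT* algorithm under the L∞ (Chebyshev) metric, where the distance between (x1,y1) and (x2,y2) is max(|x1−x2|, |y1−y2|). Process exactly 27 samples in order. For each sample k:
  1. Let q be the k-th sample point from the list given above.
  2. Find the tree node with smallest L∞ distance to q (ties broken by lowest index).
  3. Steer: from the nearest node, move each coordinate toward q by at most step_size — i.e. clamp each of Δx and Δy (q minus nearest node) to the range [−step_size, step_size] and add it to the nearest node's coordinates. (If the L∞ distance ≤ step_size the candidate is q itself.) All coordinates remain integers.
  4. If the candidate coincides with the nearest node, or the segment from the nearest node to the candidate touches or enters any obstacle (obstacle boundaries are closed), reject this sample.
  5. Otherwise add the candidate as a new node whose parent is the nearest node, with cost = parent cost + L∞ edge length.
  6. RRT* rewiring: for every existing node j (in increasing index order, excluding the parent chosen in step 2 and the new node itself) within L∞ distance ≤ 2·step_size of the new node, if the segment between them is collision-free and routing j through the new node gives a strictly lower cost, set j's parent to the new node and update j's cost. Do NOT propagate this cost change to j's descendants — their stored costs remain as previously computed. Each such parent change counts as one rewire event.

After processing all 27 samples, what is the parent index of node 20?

1. q=(30,1) nearest=0 d=28 new=(8,1) → add node 1 parent=0 cost=6
2. q=(16,18) nearest=0 d=17 new=(8,7) → add node 2 parent=0 cost=6
3. q=(33,19) nearest=1 d=25 new=(14,7) → add node 3 parent=1 cost=12
4. q=(4,10) nearest=2 d=4 new=(4,10) → add node 4 parent=2 cost=10
5. q=(3,0) nearest=0 d=1 new=(3,0) → add node 5 parent=0 cost=1
6. q=(2,9) nearest=4 d=2 new=(2,9) → add node 6 parent=4 cost=12
7. q=(37,1) nearest=3 d=23 new=(20,1) → blocked by [15,17]×[1,4], reject
8. q=(32,14) nearest=3 d=18 new=(20,13) → add node 7 parent=3 cost=18
9. q=(9,4) nearest=1 d=3 new=(9,4) → add node 8 parent=1 cost=9
10. q=(43,23) nearest=7 d=23 new=(26,19) → add node 9 parent=7 cost=24
11. q=(8,5) nearest=8 d=1 new=(8,5) → add node 10 parent=8 cost=10
12. q=(10,9) nearest=2 d=2 new=(10,9) → blocked by [10,13]×[9,13], reject
13. q=(37,9) nearest=9 d=11 new=(32,13) → add node 11 parent=9 cost=30
14. q=(11,14) nearest=2 d=7 new=(11,13) → blocked by [10,13]×[9,13], reject
15. q=(21,6) nearest=3 d=7 new=(20,6) → add node 12 parent=3 cost=18
16. q=(41,15) nearest=11 d=9 new=(38,15) → add node 13 parent=11 cost=36
17. q=(16,11) nearest=3 d=4 new=(16,11) → add node 14 parent=3 cost=16
18. q=(18,9) nearest=14 d=2 new=(18,9) → add node 15 parent=14 cost=18
19. q=(2,19) nearest=4 d=9 new=(2,16) → blocked by [0,8]×[16,18], reject
20. q=(13,12) nearest=14 d=3 new=(13,12) → blocked by [13,15]×[10,15], reject
21. q=(31,5) nearest=11 d=8 new=(31,7) → blocked by [30,34]×[3,8], reject
22. q=(7,0) nearest=1 d=1 new=(7,0) → add node 16 parent=1 cost=7
23. q=(42,14) nearest=13 d=4 new=(42,14) → add node 17 parent=13 cost=40
24. q=(20,10) nearest=15 d=2 new=(20,10) → add node 18 parent=15 cost=20
25. q=(19,14) nearest=7 d=1 new=(19,14) → add node 19 parent=7 cost=19
26. q=(0,17) nearest=4 d=7 new=(0,16) → blocked by [0,8]×[16,18], reject
27. q=(2,4) nearest=0 d=3 new=(2,4) → add node 20 parent=0 cost=3; rewire 4→20 (9<10); rewire 6→20 (8<12); rewire 10→20 (9<10)

Parent of node 20: 0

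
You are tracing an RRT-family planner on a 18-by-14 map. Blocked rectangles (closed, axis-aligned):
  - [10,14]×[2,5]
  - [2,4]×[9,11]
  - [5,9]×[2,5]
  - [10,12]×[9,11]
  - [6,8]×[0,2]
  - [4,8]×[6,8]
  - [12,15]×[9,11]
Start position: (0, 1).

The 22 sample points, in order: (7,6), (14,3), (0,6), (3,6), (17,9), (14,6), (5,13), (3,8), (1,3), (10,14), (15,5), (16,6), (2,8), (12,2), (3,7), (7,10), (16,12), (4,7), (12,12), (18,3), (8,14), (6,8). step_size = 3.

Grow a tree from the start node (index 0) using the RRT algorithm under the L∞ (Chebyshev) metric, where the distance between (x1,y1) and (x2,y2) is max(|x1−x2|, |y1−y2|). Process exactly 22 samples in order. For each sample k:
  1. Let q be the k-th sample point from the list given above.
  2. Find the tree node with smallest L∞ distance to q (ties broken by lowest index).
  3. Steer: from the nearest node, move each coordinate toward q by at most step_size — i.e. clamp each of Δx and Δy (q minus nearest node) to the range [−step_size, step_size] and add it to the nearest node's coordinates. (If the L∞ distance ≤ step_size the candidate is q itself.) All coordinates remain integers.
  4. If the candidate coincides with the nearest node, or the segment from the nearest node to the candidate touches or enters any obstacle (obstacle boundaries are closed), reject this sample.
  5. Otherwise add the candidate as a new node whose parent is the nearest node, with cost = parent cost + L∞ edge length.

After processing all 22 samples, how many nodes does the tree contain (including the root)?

Node count: 8

1. q=(7,6) nearest=0 d=7 new=(3,4) → add node 1 parent=0 cost=3
2. q=(14,3) nearest=1 d=11 new=(6,3) → blocked by [5,9]×[2,5], reject
3. q=(0,6) nearest=1 d=3 new=(0,6) → add node 2 parent=1 cost=6
4. q=(3,6) nearest=1 d=2 new=(3,6) → add node 3 parent=1 cost=5
5. q=(17,9) nearest=1 d=14 new=(6,7) → blocked by [4,8]×[6,8], reject
6. q=(14,6) nearest=1 d=11 new=(6,6) → blocked by [4,8]×[6,8], reject
7. q=(5,13) nearest=2 d=7 new=(3,9) → blocked by [2,4]×[9,11], reject
8. q=(3,8) nearest=3 d=2 new=(3,8) → add node 4 parent=3 cost=7
9. q=(1,3) nearest=0 d=2 new=(1,3) → add node 5 parent=0 cost=2
10. q=(10,14) nearest=4 d=7 new=(6,11) → blocked by [2,4]×[9,11], reject
11. q=(15,5) nearest=1 d=12 new=(6,5) → blocked by [5,9]×[2,5], reject
12. q=(16,6) nearest=1 d=13 new=(6,6) → blocked by [4,8]×[6,8], reject
13. q=(2,8) nearest=4 d=1 new=(2,8) → add node 6 parent=4 cost=8
14. q=(12,2) nearest=1 d=9 new=(6,2) → blocked by [5,9]×[2,5], reject
15. q=(3,7) nearest=3 d=1 new=(3,7) → add node 7 parent=3 cost=6
16. q=(7,10) nearest=3 d=4 new=(6,9) → blocked by [4,8]×[6,8], reject
17. q=(16,12) nearest=1 d=13 new=(6,7) → blocked by [4,8]×[6,8], reject
18. q=(4,7) nearest=3 d=1 new=(4,7) → blocked by [4,8]×[6,8], reject
19. q=(12,12) nearest=1 d=9 new=(6,7) → blocked by [4,8]×[6,8], reject
20. q=(18,3) nearest=1 d=15 new=(6,3) → blocked by [5,9]×[2,5], reject
21. q=(8,14) nearest=4 d=6 new=(6,11) → blocked by [2,4]×[9,11], reject
22. q=(6,8) nearest=3 d=3 new=(6,8) → blocked by [4,8]×[6,8], reject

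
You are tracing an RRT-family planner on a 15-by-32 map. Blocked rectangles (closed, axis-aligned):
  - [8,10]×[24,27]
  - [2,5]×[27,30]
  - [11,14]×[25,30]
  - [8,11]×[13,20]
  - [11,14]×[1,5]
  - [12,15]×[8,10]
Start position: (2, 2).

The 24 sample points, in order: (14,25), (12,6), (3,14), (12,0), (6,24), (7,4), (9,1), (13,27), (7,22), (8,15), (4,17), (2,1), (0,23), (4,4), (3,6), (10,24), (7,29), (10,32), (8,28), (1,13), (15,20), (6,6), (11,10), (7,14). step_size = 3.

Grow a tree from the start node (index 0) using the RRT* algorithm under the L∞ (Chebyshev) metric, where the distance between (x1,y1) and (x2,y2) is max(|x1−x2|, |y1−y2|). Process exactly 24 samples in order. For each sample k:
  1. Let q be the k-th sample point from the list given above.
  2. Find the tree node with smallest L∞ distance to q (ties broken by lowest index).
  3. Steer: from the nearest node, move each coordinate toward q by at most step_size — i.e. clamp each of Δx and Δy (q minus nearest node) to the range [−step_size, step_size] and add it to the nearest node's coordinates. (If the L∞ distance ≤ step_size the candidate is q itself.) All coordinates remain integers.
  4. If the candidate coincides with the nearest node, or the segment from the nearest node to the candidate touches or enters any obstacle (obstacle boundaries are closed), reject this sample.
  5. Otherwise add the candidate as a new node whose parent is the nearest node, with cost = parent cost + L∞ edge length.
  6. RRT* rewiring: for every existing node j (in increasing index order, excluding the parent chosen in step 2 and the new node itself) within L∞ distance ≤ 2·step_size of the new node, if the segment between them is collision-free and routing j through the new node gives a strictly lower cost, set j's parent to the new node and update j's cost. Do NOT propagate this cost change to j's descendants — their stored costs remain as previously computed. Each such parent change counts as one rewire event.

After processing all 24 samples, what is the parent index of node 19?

Parent of node 19: 2

1. q=(14,25) nearest=0 d=23 new=(5,5) → add node 1 parent=0 cost=3
2. q=(12,6) nearest=1 d=7 new=(8,6) → add node 2 parent=1 cost=6
3. q=(3,14) nearest=2 d=8 new=(5,9) → add node 3 parent=2 cost=9
4. q=(12,0) nearest=2 d=6 new=(11,3) → blocked by [11,14]×[1,5], reject
5. q=(6,24) nearest=3 d=15 new=(6,12) → add node 4 parent=3 cost=12
6. q=(7,4) nearest=1 d=2 new=(7,4) → add node 5 parent=1 cost=5
7. q=(9,1) nearest=5 d=3 new=(9,1) → add node 6 parent=5 cost=8
8. q=(13,27) nearest=4 d=15 new=(9,15) → blocked by [8,11]×[13,20], reject
9. q=(7,22) nearest=4 d=10 new=(7,15) → add node 7 parent=4 cost=15
10. q=(8,15) nearest=7 d=1 new=(8,15) → blocked by [8,11]×[13,20], reject
11. q=(4,17) nearest=7 d=3 new=(4,17) → add node 8 parent=7 cost=18
12. q=(2,1) nearest=0 d=1 new=(2,1) → add node 9 parent=0 cost=1
13. q=(0,23) nearest=8 d=6 new=(1,20) → add node 10 parent=8 cost=21
14. q=(4,4) nearest=1 d=1 new=(4,4) → add node 11 parent=1 cost=4
15. q=(3,6) nearest=1 d=2 new=(3,6) → add node 12 parent=1 cost=5; rewire 3→12 (8<9); rewire 4→12 (11<12)
16. q=(10,24) nearest=8 d=7 new=(7,20) → add node 13 parent=8 cost=21
17. q=(7,29) nearest=10 d=9 new=(4,23) → add node 14 parent=10 cost=24
18. q=(10,32) nearest=14 d=9 new=(7,26) → add node 15 parent=14 cost=27
19. q=(8,28) nearest=15 d=2 new=(8,28) → add node 16 parent=15 cost=29
20. q=(1,13) nearest=3 d=4 new=(2,12) → add node 17 parent=3 cost=11; rewire 8→17 (16<18)
21. q=(15,20) nearest=7 d=8 new=(10,18) → blocked by [8,11]×[13,20], reject
22. q=(6,6) nearest=1 d=1 new=(6,6) → add node 18 parent=1 cost=4; rewire 3→18 (7<8); rewire 4→18 (10<11); rewire 17→18 (10<11)
23. q=(11,10) nearest=2 d=4 new=(11,9) → add node 19 parent=2 cost=9
24. q=(7,14) nearest=7 d=1 new=(7,14) → add node 20 parent=7 cost=16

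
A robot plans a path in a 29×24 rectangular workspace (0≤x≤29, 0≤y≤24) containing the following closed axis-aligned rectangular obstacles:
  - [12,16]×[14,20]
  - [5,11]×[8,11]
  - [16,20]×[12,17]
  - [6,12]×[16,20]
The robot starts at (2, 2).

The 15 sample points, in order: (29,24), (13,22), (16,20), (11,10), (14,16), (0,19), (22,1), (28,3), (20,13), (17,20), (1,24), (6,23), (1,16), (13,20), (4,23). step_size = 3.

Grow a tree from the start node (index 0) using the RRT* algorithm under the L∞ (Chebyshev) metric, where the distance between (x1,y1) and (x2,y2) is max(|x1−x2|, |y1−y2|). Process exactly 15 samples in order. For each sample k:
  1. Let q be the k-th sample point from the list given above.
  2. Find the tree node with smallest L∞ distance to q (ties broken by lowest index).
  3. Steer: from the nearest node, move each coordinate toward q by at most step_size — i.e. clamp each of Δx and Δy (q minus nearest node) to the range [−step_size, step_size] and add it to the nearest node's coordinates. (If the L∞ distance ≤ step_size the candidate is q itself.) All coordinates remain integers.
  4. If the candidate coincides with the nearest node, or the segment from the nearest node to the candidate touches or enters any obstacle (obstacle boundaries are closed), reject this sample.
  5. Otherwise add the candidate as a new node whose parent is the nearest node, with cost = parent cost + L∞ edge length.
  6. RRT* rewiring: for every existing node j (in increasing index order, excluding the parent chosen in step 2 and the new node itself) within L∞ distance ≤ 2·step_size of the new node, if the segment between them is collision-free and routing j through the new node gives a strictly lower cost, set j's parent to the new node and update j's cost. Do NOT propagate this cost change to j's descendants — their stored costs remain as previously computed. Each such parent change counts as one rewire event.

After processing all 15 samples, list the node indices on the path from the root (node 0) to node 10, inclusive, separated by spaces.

1. q=(29,24) nearest=0 d=27 new=(5,5) → add node 1 parent=0 cost=3
2. q=(13,22) nearest=1 d=17 new=(8,8) → blocked by [5,11]×[8,11], reject
3. q=(16,20) nearest=1 d=15 new=(8,8) → blocked by [5,11]×[8,11], reject
4. q=(11,10) nearest=1 d=6 new=(8,8) → blocked by [5,11]×[8,11], reject
5. q=(14,16) nearest=1 d=11 new=(8,8) → blocked by [5,11]×[8,11], reject
6. q=(0,19) nearest=1 d=14 new=(2,8) → add node 2 parent=1 cost=6
7. q=(22,1) nearest=1 d=17 new=(8,2) → add node 3 parent=1 cost=6
8. q=(28,3) nearest=3 d=20 new=(11,3) → add node 4 parent=3 cost=9
9. q=(20,13) nearest=4 d=10 new=(14,6) → add node 5 parent=4 cost=12
10. q=(17,20) nearest=5 d=14 new=(17,9) → add node 6 parent=5 cost=15
11. q=(1,24) nearest=2 d=16 new=(1,11) → add node 7 parent=2 cost=9
12. q=(6,23) nearest=7 d=12 new=(4,14) → add node 8 parent=7 cost=12
13. q=(1,16) nearest=8 d=3 new=(1,16) → add node 9 parent=8 cost=15
14. q=(13,20) nearest=8 d=9 new=(7,17) → blocked by [6,12]×[16,20], reject
15. q=(4,23) nearest=9 d=7 new=(4,19) → add node 10 parent=9 cost=18

Path: 0 1 2 7 8 9 10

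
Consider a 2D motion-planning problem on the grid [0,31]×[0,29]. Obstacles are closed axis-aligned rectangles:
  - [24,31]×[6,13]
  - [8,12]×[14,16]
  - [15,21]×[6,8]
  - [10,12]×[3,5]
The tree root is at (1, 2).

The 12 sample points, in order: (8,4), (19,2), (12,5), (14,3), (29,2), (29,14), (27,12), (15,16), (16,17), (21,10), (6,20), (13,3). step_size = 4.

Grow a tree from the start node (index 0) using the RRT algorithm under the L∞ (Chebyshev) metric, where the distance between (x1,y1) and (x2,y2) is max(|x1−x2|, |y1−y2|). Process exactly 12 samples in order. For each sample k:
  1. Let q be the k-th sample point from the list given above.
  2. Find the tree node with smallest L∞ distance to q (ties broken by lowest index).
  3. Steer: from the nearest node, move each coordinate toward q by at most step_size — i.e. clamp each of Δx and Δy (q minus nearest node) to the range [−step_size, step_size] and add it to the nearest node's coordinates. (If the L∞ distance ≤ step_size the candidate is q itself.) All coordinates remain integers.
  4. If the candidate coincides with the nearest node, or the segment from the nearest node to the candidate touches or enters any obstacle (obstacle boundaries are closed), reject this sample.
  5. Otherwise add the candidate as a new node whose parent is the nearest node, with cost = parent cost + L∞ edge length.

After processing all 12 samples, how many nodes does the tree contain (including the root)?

Node count: 7

1. q=(8,4) nearest=0 d=7 new=(5,4) → add node 1 parent=0 cost=4
2. q=(19,2) nearest=1 d=14 new=(9,2) → add node 2 parent=1 cost=8
3. q=(12,5) nearest=2 d=3 new=(12,5) → blocked by [10,12]×[3,5], reject
4. q=(14,3) nearest=2 d=5 new=(13,3) → add node 3 parent=2 cost=12
5. q=(29,2) nearest=3 d=16 new=(17,2) → add node 4 parent=3 cost=16
6. q=(29,14) nearest=4 d=12 new=(21,6) → blocked by [15,21]×[6,8], reject
7. q=(27,12) nearest=4 d=10 new=(21,6) → blocked by [15,21]×[6,8], reject
8. q=(15,16) nearest=1 d=12 new=(9,8) → add node 5 parent=1 cost=8
9. q=(16,17) nearest=5 d=9 new=(13,12) → add node 6 parent=5 cost=12
10. q=(21,10) nearest=3 d=8 new=(17,7) → blocked by [15,21]×[6,8], reject
11. q=(6,20) nearest=6 d=8 new=(9,16) → blocked by [8,12]×[14,16], reject
12. q=(13,3) nearest=3 d=0 → coincident, reject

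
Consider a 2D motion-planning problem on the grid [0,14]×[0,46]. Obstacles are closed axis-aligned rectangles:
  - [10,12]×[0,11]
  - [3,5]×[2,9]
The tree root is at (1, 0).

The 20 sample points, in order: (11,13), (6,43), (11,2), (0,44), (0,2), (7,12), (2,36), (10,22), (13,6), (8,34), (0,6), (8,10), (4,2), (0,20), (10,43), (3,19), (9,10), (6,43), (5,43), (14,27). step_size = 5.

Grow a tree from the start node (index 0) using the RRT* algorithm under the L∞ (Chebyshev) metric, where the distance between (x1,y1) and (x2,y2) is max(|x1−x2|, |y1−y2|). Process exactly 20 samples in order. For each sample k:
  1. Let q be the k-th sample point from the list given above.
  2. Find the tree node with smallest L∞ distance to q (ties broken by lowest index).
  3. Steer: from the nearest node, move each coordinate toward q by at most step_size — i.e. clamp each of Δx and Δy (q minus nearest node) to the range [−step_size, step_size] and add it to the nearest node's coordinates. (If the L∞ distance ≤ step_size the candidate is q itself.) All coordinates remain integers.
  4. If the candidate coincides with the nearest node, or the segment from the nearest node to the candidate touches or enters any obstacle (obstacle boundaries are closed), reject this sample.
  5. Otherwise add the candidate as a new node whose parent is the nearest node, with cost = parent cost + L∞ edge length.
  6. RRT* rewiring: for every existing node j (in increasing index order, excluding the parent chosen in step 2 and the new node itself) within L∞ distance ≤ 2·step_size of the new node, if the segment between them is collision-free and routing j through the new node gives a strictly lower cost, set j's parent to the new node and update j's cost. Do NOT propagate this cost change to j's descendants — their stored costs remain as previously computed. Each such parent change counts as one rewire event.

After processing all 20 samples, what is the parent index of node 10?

1. q=(11,13) nearest=0 d=13 new=(6,5) → blocked by [3,5]×[2,9], reject
2. q=(6,43) nearest=0 d=43 new=(6,5) → blocked by [3,5]×[2,9], reject
3. q=(11,2) nearest=0 d=10 new=(6,2) → add node 1 parent=0 cost=5
4. q=(0,44) nearest=1 d=42 new=(1,7) → blocked by [3,5]×[2,9], reject
5. q=(0,2) nearest=0 d=2 new=(0,2) → add node 2 parent=0 cost=2
6. q=(7,12) nearest=1 d=10 new=(7,7) → add node 3 parent=1 cost=10
7. q=(2,36) nearest=3 d=29 new=(2,12) → blocked by [3,5]×[2,9], reject
8. q=(10,22) nearest=3 d=15 new=(10,12) → add node 4 parent=3 cost=15
9. q=(13,6) nearest=3 d=6 new=(12,6) → blocked by [10,12]×[0,11], reject
10. q=(8,34) nearest=4 d=22 new=(8,17) → add node 5 parent=4 cost=20
11. q=(0,6) nearest=2 d=4 new=(0,6) → add node 6 parent=2 cost=6
12. q=(8,10) nearest=4 d=2 new=(8,10) → add node 7 parent=4 cost=17
13. q=(4,2) nearest=1 d=2 new=(4,2) → blocked by [3,5]×[2,9], reject
14. q=(0,20) nearest=5 d=8 new=(3,20) → add node 8 parent=5 cost=25
15. q=(10,43) nearest=8 d=23 new=(8,25) → add node 9 parent=8 cost=30
16. q=(3,19) nearest=8 d=1 new=(3,19) → add node 10 parent=8 cost=26
17. q=(9,10) nearest=7 d=1 new=(9,10) → add node 11 parent=7 cost=18
18. q=(6,43) nearest=9 d=18 new=(6,30) → add node 12 parent=9 cost=35
19. q=(5,43) nearest=12 d=13 new=(5,35) → add node 13 parent=12 cost=40
20. q=(14,27) nearest=9 d=6 new=(13,27) → add node 14 parent=9 cost=35

Parent of node 10: 8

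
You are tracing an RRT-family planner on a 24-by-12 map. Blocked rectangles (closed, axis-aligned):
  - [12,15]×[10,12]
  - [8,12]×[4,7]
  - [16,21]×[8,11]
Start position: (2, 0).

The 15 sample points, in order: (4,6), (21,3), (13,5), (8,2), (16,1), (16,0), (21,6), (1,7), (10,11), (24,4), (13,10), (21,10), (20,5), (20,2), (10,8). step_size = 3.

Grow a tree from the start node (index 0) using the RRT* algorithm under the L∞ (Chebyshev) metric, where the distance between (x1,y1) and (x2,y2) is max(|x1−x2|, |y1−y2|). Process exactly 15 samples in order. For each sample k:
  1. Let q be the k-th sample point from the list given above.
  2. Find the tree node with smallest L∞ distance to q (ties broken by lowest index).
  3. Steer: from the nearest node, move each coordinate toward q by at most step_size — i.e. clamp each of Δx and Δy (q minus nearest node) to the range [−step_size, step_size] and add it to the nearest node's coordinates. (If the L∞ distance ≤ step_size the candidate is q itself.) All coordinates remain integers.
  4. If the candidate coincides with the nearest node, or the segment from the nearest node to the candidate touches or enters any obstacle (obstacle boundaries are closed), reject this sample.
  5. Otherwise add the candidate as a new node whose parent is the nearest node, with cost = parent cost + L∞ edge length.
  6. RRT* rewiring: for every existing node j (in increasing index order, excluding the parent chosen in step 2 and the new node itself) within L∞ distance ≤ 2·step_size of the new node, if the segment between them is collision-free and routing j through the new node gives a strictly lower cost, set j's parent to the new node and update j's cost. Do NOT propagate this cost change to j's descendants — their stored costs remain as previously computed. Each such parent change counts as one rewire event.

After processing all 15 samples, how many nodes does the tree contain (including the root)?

1. q=(4,6) nearest=0 d=6 new=(4,3) → add node 1 parent=0 cost=3
2. q=(21,3) nearest=1 d=17 new=(7,3) → add node 2 parent=1 cost=6
3. q=(13,5) nearest=2 d=6 new=(10,5) → blocked by [8,12]×[4,7], reject
4. q=(8,2) nearest=2 d=1 new=(8,2) → add node 3 parent=2 cost=7
5. q=(16,1) nearest=3 d=8 new=(11,1) → add node 4 parent=3 cost=10
6. q=(16,0) nearest=4 d=5 new=(14,0) → add node 5 parent=4 cost=13
7. q=(21,6) nearest=5 d=7 new=(17,3) → add node 6 parent=5 cost=16
8. q=(1,7) nearest=1 d=4 new=(1,6) → add node 7 parent=1 cost=6
9. q=(10,11) nearest=1 d=8 new=(7,6) → add node 8 parent=1 cost=6
10. q=(24,4) nearest=6 d=7 new=(20,4) → add node 9 parent=6 cost=19
11. q=(13,10) nearest=8 d=6 new=(10,9) → blocked by [8,12]×[4,7], reject
12. q=(21,10) nearest=9 d=6 new=(21,7) → add node 10 parent=9 cost=22
13. q=(20,5) nearest=9 d=1 new=(20,5) → add node 11 parent=9 cost=20
14. q=(20,2) nearest=9 d=2 new=(20,2) → add node 12 parent=9 cost=21
15. q=(10,8) nearest=8 d=3 new=(10,8) → blocked by [8,12]×[4,7], reject

Node count: 13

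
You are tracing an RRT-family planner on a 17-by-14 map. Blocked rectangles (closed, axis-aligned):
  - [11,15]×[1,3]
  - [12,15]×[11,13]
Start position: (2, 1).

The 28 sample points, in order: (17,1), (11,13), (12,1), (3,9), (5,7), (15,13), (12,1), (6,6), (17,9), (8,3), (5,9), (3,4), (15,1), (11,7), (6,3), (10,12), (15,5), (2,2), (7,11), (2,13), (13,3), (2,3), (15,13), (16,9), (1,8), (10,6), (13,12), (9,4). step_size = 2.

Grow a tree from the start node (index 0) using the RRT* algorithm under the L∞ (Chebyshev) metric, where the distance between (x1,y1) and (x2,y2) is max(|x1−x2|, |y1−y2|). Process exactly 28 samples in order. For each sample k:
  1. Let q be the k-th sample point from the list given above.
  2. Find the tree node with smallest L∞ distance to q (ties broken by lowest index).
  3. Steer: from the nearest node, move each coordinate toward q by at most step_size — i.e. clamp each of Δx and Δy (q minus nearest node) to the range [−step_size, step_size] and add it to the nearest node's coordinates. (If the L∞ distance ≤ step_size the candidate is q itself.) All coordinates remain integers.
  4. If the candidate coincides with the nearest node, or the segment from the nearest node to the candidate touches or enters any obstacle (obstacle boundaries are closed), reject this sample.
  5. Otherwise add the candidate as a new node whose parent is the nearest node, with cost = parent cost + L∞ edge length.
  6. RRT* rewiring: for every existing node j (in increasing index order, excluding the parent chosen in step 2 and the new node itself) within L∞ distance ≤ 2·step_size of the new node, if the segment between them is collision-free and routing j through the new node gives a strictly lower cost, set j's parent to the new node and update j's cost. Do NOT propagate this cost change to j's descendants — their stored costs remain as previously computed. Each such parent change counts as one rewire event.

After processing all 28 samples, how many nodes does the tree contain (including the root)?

1. q=(17,1) nearest=0 d=15 new=(4,1) → add node 1 parent=0 cost=2
2. q=(11,13) nearest=0 d=12 new=(4,3) → add node 2 parent=0 cost=2
3. q=(12,1) nearest=1 d=8 new=(6,1) → add node 3 parent=1 cost=4
4. q=(3,9) nearest=2 d=6 new=(3,5) → add node 4 parent=2 cost=4
5. q=(5,7) nearest=4 d=2 new=(5,7) → add node 5 parent=4 cost=6
6. q=(15,13) nearest=5 d=10 new=(7,9) → add node 6 parent=5 cost=8
7. q=(12,1) nearest=3 d=6 new=(8,1) → add node 7 parent=3 cost=6
8. q=(6,6) nearest=5 d=1 new=(6,6) → add node 8 parent=5 cost=7
9. q=(17,9) nearest=7 d=9 new=(10,3) → add node 9 parent=7 cost=8
10. q=(8,3) nearest=3 d=2 new=(8,3) → add node 10 parent=3 cost=6
11. q=(5,9) nearest=5 d=2 new=(5,9) → add node 11 parent=5 cost=8
12. q=(3,4) nearest=2 d=1 new=(3,4) → add node 12 parent=2 cost=3; rewire 8→12 (6<7)
13. q=(15,1) nearest=9 d=5 new=(12,1) → blocked by [11,15]×[1,3], reject
14. q=(11,7) nearest=6 d=4 new=(9,7) → add node 13 parent=6 cost=10
15. q=(6,3) nearest=1 d=2 new=(6,3) → add node 14 parent=1 cost=4; rewire 13→14 (8<10)
16. q=(10,12) nearest=6 d=3 new=(9,11) → add node 15 parent=6 cost=10
17. q=(15,5) nearest=9 d=5 new=(12,5) → add node 16 parent=9 cost=10
18. q=(2,2) nearest=0 d=1 new=(2,2) → add node 17 parent=0 cost=1; rewire 8→17 (5<6)
19. q=(7,11) nearest=6 d=2 new=(7,11) → add node 18 parent=6 cost=10
20. q=(2,13) nearest=11 d=4 new=(3,11) → add node 19 parent=11 cost=10
21. q=(13,3) nearest=16 d=2 new=(13,3) → blocked by [11,15]×[1,3], reject
22. q=(2,3) nearest=12 d=1 new=(2,3) → add node 20 parent=12 cost=4
23. q=(15,13) nearest=13 d=6 new=(11,9) → add node 21 parent=13 cost=10
24. q=(16,9) nearest=16 d=4 new=(14,7) → add node 22 parent=16 cost=12
25. q=(1,8) nearest=4 d=3 new=(1,7) → add node 23 parent=4 cost=6
26. q=(10,6) nearest=13 d=1 new=(10,6) → add node 24 parent=13 cost=9
27. q=(13,12) nearest=21 d=3 new=(13,11) → blocked by [12,15]×[11,13], reject
28. q=(9,4) nearest=9 d=1 new=(9,4) → add node 25 parent=9 cost=9

Node count: 26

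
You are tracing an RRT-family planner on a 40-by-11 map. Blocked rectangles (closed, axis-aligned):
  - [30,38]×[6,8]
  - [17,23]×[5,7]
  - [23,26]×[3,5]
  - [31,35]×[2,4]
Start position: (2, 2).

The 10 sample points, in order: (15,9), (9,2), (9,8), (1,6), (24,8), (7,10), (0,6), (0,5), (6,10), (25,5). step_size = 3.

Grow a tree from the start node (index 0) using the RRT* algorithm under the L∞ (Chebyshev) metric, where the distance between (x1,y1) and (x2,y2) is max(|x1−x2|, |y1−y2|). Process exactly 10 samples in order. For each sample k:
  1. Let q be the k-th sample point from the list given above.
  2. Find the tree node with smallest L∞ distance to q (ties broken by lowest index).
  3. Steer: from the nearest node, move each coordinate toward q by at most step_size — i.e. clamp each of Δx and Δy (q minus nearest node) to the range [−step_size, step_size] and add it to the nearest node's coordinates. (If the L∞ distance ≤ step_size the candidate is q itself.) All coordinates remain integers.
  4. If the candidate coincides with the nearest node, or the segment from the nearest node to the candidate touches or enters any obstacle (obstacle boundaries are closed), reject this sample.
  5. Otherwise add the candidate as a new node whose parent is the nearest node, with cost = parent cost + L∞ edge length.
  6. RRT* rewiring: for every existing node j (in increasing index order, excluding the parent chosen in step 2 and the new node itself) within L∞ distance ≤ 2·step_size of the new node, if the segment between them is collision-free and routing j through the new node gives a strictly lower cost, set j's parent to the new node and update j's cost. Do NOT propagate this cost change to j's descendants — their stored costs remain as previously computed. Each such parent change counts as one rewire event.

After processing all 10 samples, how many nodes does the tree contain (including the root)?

Node count: 11

1. q=(15,9) nearest=0 d=13 new=(5,5) → add node 1 parent=0 cost=3
2. q=(9,2) nearest=1 d=4 new=(8,2) → add node 2 parent=1 cost=6
3. q=(9,8) nearest=1 d=4 new=(8,8) → add node 3 parent=1 cost=6
4. q=(1,6) nearest=0 d=4 new=(1,5) → add node 4 parent=0 cost=3
5. q=(24,8) nearest=2 d=16 new=(11,5) → add node 5 parent=2 cost=9
6. q=(7,10) nearest=3 d=2 new=(7,10) → add node 6 parent=3 cost=8
7. q=(0,6) nearest=4 d=1 new=(0,6) → add node 7 parent=4 cost=4
8. q=(0,5) nearest=4 d=1 new=(0,5) → add node 8 parent=4 cost=4
9. q=(6,10) nearest=6 d=1 new=(6,10) → add node 9 parent=6 cost=9
10. q=(25,5) nearest=5 d=14 new=(14,5) → add node 10 parent=5 cost=12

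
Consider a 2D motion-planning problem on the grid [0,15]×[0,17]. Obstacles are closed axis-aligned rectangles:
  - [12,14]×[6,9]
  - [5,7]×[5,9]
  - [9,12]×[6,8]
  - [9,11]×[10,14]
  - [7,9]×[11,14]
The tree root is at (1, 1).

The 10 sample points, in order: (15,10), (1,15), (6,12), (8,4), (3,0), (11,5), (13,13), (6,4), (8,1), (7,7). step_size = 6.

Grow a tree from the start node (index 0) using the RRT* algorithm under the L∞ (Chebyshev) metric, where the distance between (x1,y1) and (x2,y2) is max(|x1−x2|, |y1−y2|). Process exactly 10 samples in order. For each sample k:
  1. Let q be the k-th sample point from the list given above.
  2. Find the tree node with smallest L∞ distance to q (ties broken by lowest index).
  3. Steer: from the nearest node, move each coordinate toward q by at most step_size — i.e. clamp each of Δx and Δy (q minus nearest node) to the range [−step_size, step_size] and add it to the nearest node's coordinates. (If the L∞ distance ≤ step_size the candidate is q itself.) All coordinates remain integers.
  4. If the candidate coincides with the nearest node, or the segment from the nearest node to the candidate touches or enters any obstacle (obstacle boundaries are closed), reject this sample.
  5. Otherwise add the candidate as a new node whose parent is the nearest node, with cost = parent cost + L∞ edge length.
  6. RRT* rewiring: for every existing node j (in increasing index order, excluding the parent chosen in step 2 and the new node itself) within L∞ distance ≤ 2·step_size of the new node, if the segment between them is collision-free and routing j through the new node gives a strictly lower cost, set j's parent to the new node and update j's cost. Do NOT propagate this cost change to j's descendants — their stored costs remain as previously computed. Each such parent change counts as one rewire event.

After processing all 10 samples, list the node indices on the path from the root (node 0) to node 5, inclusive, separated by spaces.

1. q=(15,10) nearest=0 d=14 new=(7,7) → blocked by [5,7]×[5,9], reject
2. q=(1,15) nearest=0 d=14 new=(1,7) → add node 1 parent=0 cost=6
3. q=(6,12) nearest=1 d=5 new=(6,12) → add node 2 parent=1 cost=11
4. q=(8,4) nearest=0 d=7 new=(7,4) → add node 3 parent=0 cost=6
5. q=(3,0) nearest=0 d=2 new=(3,0) → add node 4 parent=0 cost=2
6. q=(11,5) nearest=3 d=4 new=(11,5) → add node 5 parent=3 cost=10
7. q=(13,13) nearest=2 d=7 new=(12,13) → blocked by [9,11]×[10,14], reject
8. q=(6,4) nearest=3 d=1 new=(6,4) → add node 6 parent=3 cost=7
9. q=(8,1) nearest=3 d=3 new=(8,1) → add node 7 parent=3 cost=9
10. q=(7,7) nearest=3 d=3 new=(7,7) → blocked by [5,7]×[5,9], reject

Path: 0 3 5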